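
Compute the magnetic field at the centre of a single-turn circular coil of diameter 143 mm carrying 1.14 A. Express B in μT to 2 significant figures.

At the centre of a circular loop the Biot–Savart law gives B = μ₀I/(2R) (so R = 0.0715 m).
B = (4π×10⁻⁷ × 1.14) / (2 × 0.0715) = 1.00×10⁻⁵ T.

B ≈ 10 μT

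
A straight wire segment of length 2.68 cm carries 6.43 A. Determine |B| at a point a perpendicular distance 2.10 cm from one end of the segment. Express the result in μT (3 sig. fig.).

B ≈ 24.1 μT

For a finite straight segment, B = (μ₀I/4πd)(sinθ₁ + sinθ₂), where θ₁, θ₂ are the angles from the perpendicular to each end.
The perpendicular foot is at one end, so the two end-offsets along the wire are 0 and L = 0.0268 m.
sinθ₁ = 0/√(0²+0.021²) = 0.0000; sinθ₂ = 0.0268/√(0.0268²+0.021²) = 0.7871.
B = (4π×10⁻⁷ × 6.43) / (4π × 0.021) × (0.0000 + 0.7871) = 2.41×10⁻⁵ T.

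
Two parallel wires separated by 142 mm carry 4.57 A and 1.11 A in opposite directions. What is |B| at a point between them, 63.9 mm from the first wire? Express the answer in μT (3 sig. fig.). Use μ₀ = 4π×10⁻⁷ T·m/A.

B ≈ 17.1 μT

Each long wire gives B = μ₀I/(2πd). Distances are d₁ = 0.0639 m and d₂ = 0.0781 m.
B₁ = 1.43×10⁻⁵ T, B₂ = 2.84×10⁻⁶ T.
Between antiparallel currents both contributions point the same way, so they add. B = B₁ + B₂ = 1.43×10⁻⁵ + 2.84×10⁻⁶ = 1.71×10⁻⁵ T.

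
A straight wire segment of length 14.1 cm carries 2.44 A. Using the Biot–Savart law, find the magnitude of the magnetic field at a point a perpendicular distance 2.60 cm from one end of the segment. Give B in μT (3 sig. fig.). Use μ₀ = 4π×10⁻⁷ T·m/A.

For a finite straight segment, B = (μ₀I/4πd)(sinθ₁ + sinθ₂), where θ₁, θ₂ are the angles from the perpendicular to each end.
The perpendicular foot is at one end, so the two end-offsets along the wire are 0 and L = 0.141 m.
sinθ₁ = 0/√(0²+0.026²) = 0.0000; sinθ₂ = 0.141/√(0.141²+0.026²) = 0.9834.
B = (4π×10⁻⁷ × 2.44) / (4π × 0.026) × (0.0000 + 0.9834) = 9.23×10⁻⁶ T.

B ≈ 9.23 μT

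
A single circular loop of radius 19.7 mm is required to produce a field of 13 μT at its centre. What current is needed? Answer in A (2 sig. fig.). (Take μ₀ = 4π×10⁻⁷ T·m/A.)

At the centre of a circular loop B = μ₀I/(2R), so I = 2RB/μ₀.
With R = 0.0197 m, I = 2 × 0.0197 × 1.30×10⁻⁵ / (4π×10⁻⁷) = 0.408 A.

I ≈ 0.41 A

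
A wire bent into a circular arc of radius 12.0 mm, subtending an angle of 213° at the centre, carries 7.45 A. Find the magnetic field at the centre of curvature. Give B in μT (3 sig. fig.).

The Biot–Savart field of a circular arc at its centre is B = μ₀Iφ/(4πR), with φ = 3.718 rad.
B = (4π×10⁻⁷ × 7.45 × 3.718) / (4π × 0.012) = 2.31×10⁻⁴ T.

B ≈ 231 μT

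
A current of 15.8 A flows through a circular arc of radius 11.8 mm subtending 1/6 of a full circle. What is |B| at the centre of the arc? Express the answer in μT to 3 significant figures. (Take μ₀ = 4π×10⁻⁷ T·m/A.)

B ≈ 140 μT

The Biot–Savart field of a circular arc at its centre is B = μ₀Iφ/(4πR), with φ = 1.047 rad.
B = (4π×10⁻⁷ × 15.8 × 1.047) / (4π × 0.0118) = 1.40×10⁻⁴ T.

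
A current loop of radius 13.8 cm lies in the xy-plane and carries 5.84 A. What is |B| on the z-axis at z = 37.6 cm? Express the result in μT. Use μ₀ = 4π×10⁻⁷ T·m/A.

B ≈ 1.09 μT

On the axis of a circular loop, B = μ₀IR² / [2(R²+z²)^(3/2)].
R² + z² = (0.138)² + (0.376)² = 0.1604 m², and (R²+z²)^(3/2) = 6.43×10⁻² m³.
B = (4π×10⁻⁷ × 5.84 × 0.01904) / (2 × 6.43×10⁻²) = 1.09×10⁻⁶ T.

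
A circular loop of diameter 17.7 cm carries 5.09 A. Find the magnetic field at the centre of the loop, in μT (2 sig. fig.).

B ≈ 36 μT

At the centre of a circular loop the Biot–Savart law gives B = μ₀I/(2R) (so R = 0.0885 m).
B = (4π×10⁻⁷ × 5.09) / (2 × 0.0885) = 3.61×10⁻⁵ T.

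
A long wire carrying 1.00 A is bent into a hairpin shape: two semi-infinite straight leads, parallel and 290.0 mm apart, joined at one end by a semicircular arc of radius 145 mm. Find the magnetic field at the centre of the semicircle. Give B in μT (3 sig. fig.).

B ≈ 3.55 μT

The semicircular arc contributes B_arc = μ₀I·π/(4πR) = μ₀I/(4R) = 2.17×10⁻⁶ T.
Each semi-infinite lead is at perpendicular distance R = 0.145 m from the centre, with the perpendicular foot at its near end, so it contributes μ₀I/(4πR); both point the same way, together 1.38×10⁻⁶ T.
Arc and leads all point the same direction: B = 2.17×10⁻⁶ + 1.38×10⁻⁶ = 3.55×10⁻⁶ T.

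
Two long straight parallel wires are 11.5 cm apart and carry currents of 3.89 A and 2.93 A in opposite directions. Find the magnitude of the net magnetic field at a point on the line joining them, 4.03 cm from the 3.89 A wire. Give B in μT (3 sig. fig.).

Each long wire gives B = μ₀I/(2πd). Distances are d₁ = 0.0403 m and d₂ = 0.0747 m.
B₁ = 1.93×10⁻⁵ T, B₂ = 7.84×10⁻⁶ T.
Between antiparallel currents both contributions point the same way, so they add. B = B₁ + B₂ = 1.93×10⁻⁵ + 7.84×10⁻⁶ = 2.71×10⁻⁵ T.

B ≈ 27.1 μT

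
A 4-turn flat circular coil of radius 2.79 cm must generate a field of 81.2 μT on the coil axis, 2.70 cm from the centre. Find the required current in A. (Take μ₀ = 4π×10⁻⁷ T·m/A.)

For an N-turn coil, B = Nμ₀IR²/[2(R²+z²)^(3/2)] with R = 0.0279 m, z = 0.027 m, so I = 2B(R²+z²)^(3/2)/(Nμ₀R²) = 2 × 8.12×10⁻⁵ × 5.85×10⁻⁵ / (4 × 4π×10⁻⁷ × 0.0007784) = 2.43 A.

I ≈ 2.43 A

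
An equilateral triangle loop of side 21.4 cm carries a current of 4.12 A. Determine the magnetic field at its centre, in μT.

Each side is a finite straight segment at perpendicular distance d = a/(2 tan(π/3)) = 0.06178 m from the centre, with end-angles ±π/3.
One side contributes B₁ = (μ₀I/4πd)·2 sin(π/3) = 1.16×10⁻⁵ T.
All 3 sides add in the same direction: B = 3 × 1.16×10⁻⁵ = 3.47×10⁻⁵ T.

B ≈ 34.7 μT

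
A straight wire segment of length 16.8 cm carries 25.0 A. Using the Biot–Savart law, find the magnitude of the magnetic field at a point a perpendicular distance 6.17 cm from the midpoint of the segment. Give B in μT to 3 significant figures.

B ≈ 65.3 μT

For a finite straight segment, B = (μ₀I/4πd)(sinθ₁ + sinθ₂), where θ₁, θ₂ are the angles from the perpendicular to each end.
The perpendicular from the point meets the wire at its midpoint, so each end is L/2 = 0.084 m away along the wire.
sinθ₁ = 0.084/√(0.084²+0.0617²) = 0.8059; sinθ₂ = 0.084/√(0.084²+0.0617²) = 0.8059.
B = (4π×10⁻⁷ × 25.0) / (4π × 0.0617) × (0.8059 + 0.8059) = 6.53×10⁻⁵ T.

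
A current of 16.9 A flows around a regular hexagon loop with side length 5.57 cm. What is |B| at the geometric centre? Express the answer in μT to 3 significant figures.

B ≈ 210 μT

Each side is a finite straight segment at perpendicular distance d = a/(2 tan(π/6)) = 0.04824 m from the centre, with end-angles ±π/6.
One side contributes B₁ = (μ₀I/4πd)·2 sin(π/6) = 3.50×10⁻⁵ T.
All 6 sides add in the same direction: B = 6 × 3.50×10⁻⁵ = 2.10×10⁻⁴ T.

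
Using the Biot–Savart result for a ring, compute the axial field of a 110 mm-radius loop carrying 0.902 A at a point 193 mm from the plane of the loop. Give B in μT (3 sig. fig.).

B ≈ 0.626 μT

On the axis of a circular loop, B = μ₀IR² / [2(R²+z²)^(3/2)].
R² + z² = (0.11)² + (0.193)² = 0.04935 m², and (R²+z²)^(3/2) = 1.10×10⁻² m³.
B = (4π×10⁻⁷ × 0.902 × 0.0121) / (2 × 1.10×10⁻²) = 6.26×10⁻⁷ T.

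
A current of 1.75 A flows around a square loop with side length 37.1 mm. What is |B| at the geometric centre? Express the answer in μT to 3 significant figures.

B ≈ 53.4 μT

Each side is a finite straight segment at perpendicular distance d = a/(2 tan(π/4)) = 0.01855 m from the centre, with end-angles ±π/4.
One side contributes B₁ = (μ₀I/4πd)·2 sin(π/4) = 1.33×10⁻⁵ T.
All 4 sides add in the same direction: B = 4 × 1.33×10⁻⁵ = 5.34×10⁻⁵ T.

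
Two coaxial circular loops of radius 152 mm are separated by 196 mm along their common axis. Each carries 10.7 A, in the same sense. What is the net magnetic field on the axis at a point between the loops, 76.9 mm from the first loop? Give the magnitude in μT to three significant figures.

Each loop contributes B = μ₀IR²/[2(R²+z²)^(3/2)] on the axis, with z measured from that loop.
Loop 1 (z = 0.0769 m): B₁ = 3.14×10⁻⁵ T. Loop 2 (z = 0.1191 m): B₂ = 2.16×10⁻⁵ T.
The fields add: B = B₁ + B₂ = 5.30×10⁻⁵ T.

B ≈ 53.0 μT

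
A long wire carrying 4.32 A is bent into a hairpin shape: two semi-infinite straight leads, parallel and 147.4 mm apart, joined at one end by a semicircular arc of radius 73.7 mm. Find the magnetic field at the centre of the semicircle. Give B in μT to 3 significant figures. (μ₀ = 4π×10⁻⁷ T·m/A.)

B ≈ 30.1 μT

The semicircular arc contributes B_arc = μ₀I·π/(4πR) = μ₀I/(4R) = 1.84×10⁻⁵ T.
Each semi-infinite lead is at perpendicular distance R = 0.0737 m from the centre, with the perpendicular foot at its near end, so it contributes μ₀I/(4πR); both point the same way, together 1.17×10⁻⁵ T.
Arc and leads all point the same direction: B = 1.84×10⁻⁵ + 1.17×10⁻⁵ = 3.01×10⁻⁵ T.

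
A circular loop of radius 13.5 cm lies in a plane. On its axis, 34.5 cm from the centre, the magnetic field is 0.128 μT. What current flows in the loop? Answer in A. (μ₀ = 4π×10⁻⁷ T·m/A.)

I ≈ 0.568 A

On the axis of a loop, B = μ₀IR²/[2(R²+z²)^(3/2)], so I = 2B(R²+z²)^(3/2)/(μ₀R²).
R² + z² = 0.01823 + 0.119 = 0.1373 m²; raised to 3/2 gives 5.08×10⁻² m³.
I = 2 × 1.28×10⁻⁷ × 5.08×10⁻² / (1.26×10⁻⁶ × 0.01823) = 0.568 A.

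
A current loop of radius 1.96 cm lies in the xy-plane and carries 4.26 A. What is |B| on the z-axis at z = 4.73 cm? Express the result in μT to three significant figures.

On the axis of a circular loop, B = μ₀IR² / [2(R²+z²)^(3/2)].
R² + z² = (0.0196)² + (0.0473)² = 0.002621 m², and (R²+z²)^(3/2) = 1.34×10⁻⁴ m³.
B = (4π×10⁻⁷ × 4.26 × 0.0003842) / (2 × 1.34×10⁻⁴) = 7.66×10⁻⁶ T.

B ≈ 7.66 μT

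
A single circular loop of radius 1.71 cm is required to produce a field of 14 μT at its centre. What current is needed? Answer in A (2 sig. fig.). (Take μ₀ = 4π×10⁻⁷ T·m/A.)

At the centre of a circular loop B = μ₀I/(2R), so I = 2RB/μ₀.
With R = 0.0171 m, I = 2 × 0.0171 × 1.40×10⁻⁵ / (4π×10⁻⁷) = 0.381 A.

I ≈ 0.38 A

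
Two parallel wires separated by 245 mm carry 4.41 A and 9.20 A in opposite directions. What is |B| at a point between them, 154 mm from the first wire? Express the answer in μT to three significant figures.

Each long wire gives B = μ₀I/(2πd). Distances are d₁ = 0.154 m and d₂ = 0.091 m.
B₁ = 5.73×10⁻⁶ T, B₂ = 2.02×10⁻⁵ T.
Between antiparallel currents both contributions point the same way, so they add. B = B₁ + B₂ = 5.73×10⁻⁶ + 2.02×10⁻⁵ = 2.59×10⁻⁵ T.

B ≈ 25.9 μT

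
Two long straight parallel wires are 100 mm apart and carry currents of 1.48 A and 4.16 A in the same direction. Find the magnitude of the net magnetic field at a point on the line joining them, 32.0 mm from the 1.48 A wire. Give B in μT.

B ≈ 2.99 μT

Each long wire gives B = μ₀I/(2πd). Distances are d₁ = 0.032 m and d₂ = 0.068 m.
B₁ = 9.25×10⁻⁶ T, B₂ = 1.22×10⁻⁵ T.
Between parallel currents the two contributions point in opposite directions, so they subtract. B = |B₁ − B₂| = |9.25×10⁻⁶ − 1.22×10⁻⁵| = 2.99×10⁻⁶ T.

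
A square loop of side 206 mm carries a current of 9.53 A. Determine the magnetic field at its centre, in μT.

Each side is a finite straight segment at perpendicular distance d = a/(2 tan(π/4)) = 0.103 m from the centre, with end-angles ±π/4.
One side contributes B₁ = (μ₀I/4πd)·2 sin(π/4) = 1.31×10⁻⁵ T.
All 4 sides add in the same direction: B = 4 × 1.31×10⁻⁵ = 5.23×10⁻⁵ T.

B ≈ 52.3 μT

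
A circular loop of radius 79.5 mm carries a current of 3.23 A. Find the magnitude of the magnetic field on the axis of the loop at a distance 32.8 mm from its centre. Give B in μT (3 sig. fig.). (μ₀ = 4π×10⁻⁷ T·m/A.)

On the axis of a circular loop, B = μ₀IR² / [2(R²+z²)^(3/2)].
R² + z² = (0.0795)² + (0.0328)² = 0.007396 m², and (R²+z²)^(3/2) = 6.36×10⁻⁴ m³.
B = (4π×10⁻⁷ × 3.23 × 0.00632) / (2 × 6.36×10⁻⁴) = 2.02×10⁻⁵ T.

B ≈ 20.2 μT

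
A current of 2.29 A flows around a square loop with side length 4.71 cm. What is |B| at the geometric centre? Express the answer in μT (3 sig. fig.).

B ≈ 55.0 μT

Each side is a finite straight segment at perpendicular distance d = a/(2 tan(π/4)) = 0.02355 m from the centre, with end-angles ±π/4.
One side contributes B₁ = (μ₀I/4πd)·2 sin(π/4) = 1.38×10⁻⁵ T.
All 4 sides add in the same direction: B = 4 × 1.38×10⁻⁵ = 5.50×10⁻⁵ T.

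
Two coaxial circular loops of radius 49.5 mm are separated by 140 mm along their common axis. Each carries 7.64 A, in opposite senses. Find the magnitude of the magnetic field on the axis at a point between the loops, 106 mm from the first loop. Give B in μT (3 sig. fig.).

B ≈ 47.0 μT

Each loop contributes B = μ₀IR²/[2(R²+z²)^(3/2)] on the axis, with z measured from that loop.
Loop 1 (z = 0.106 m): B₁ = 7.35×10⁻⁶ T. Loop 2 (z = 0.034 m): B₂ = 5.43×10⁻⁵ T.
The fields oppose: B = |B₁ − B₂| = 4.70×10⁻⁵ T.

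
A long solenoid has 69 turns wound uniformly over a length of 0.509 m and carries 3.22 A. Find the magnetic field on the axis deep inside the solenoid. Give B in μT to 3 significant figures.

Inside a long solenoid, B = μ₀nI with n = 135.6 turns/m.
B = 4π×10⁻⁷ × 135.6 × 3.22 = 5.49×10⁻⁴ T.

B ≈ 549 μT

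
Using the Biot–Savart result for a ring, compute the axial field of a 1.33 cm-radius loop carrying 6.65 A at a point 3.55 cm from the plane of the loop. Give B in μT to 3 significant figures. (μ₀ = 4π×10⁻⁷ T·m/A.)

B ≈ 13.6 μT

On the axis of a circular loop, B = μ₀IR² / [2(R²+z²)^(3/2)].
R² + z² = (0.0133)² + (0.0355)² = 0.001437 m², and (R²+z²)^(3/2) = 5.45×10⁻⁵ m³.
B = (4π×10⁻⁷ × 6.65 × 0.0001769) / (2 × 5.45×10⁻⁵) = 1.36×10⁻⁵ T.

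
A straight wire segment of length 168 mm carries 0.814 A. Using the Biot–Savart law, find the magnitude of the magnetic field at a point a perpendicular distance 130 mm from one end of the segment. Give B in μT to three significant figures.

For a finite straight segment, B = (μ₀I/4πd)(sinθ₁ + sinθ₂), where θ₁, θ₂ are the angles from the perpendicular to each end.
The perpendicular foot is at one end, so the two end-offsets along the wire are 0 and L = 0.168 m.
sinθ₁ = 0/√(0²+0.13²) = 0.0000; sinθ₂ = 0.168/√(0.168²+0.13²) = 0.7909.
B = (4π×10⁻⁷ × 0.814) / (4π × 0.13) × (0.0000 + 0.7909) = 4.95×10⁻⁷ T.

B ≈ 0.495 μT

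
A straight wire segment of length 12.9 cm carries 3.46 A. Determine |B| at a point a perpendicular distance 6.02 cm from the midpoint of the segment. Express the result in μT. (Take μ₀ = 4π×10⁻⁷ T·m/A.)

For a finite straight segment, B = (μ₀I/4πd)(sinθ₁ + sinθ₂), where θ₁, θ₂ are the angles from the perpendicular to each end.
The perpendicular from the point meets the wire at its midpoint, so each end is L/2 = 0.0645 m away along the wire.
sinθ₁ = 0.0645/√(0.0645²+0.0602²) = 0.7311; sinθ₂ = 0.0645/√(0.0645²+0.0602²) = 0.7311.
B = (4π×10⁻⁷ × 3.46) / (4π × 0.0602) × (0.7311 + 0.7311) = 8.40×10⁻⁶ T.

B ≈ 8.40 μT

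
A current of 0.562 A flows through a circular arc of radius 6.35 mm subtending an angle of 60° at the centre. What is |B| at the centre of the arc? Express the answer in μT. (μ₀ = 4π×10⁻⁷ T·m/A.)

B ≈ 9.27 μT

The Biot–Savart field of a circular arc at its centre is B = μ₀Iφ/(4πR), with φ = 1.047 rad.
B = (4π×10⁻⁷ × 0.562 × 1.047) / (4π × 0.00635) = 9.27×10⁻⁶ T.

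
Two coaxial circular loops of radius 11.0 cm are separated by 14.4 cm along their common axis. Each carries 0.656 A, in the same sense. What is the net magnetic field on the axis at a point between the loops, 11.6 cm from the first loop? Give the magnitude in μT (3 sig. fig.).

B ≈ 4.63 μT

Each loop contributes B = μ₀IR²/[2(R²+z²)^(3/2)] on the axis, with z measured from that loop.
Loop 1 (z = 0.116 m): B₁ = 1.22×10⁻⁶ T. Loop 2 (z = 0.028 m): B₂ = 3.41×10⁻⁶ T.
The fields add: B = B₁ + B₂ = 4.63×10⁻⁶ T.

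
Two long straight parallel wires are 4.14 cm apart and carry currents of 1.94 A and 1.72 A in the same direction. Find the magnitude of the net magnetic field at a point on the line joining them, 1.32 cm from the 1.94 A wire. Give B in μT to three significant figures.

B ≈ 17.2 μT

Each long wire gives B = μ₀I/(2πd). Distances are d₁ = 0.0132 m and d₂ = 0.0282 m.
B₁ = 2.94×10⁻⁵ T, B₂ = 1.22×10⁻⁵ T.
Between parallel currents the two contributions point in opposite directions, so they subtract. B = |B₁ − B₂| = |2.94×10⁻⁵ − 1.22×10⁻⁵| = 1.72×10⁻⁵ T.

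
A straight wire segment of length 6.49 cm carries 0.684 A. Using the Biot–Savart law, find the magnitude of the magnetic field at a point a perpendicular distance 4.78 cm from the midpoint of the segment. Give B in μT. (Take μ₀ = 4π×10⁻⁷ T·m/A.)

For a finite straight segment, B = (μ₀I/4πd)(sinθ₁ + sinθ₂), where θ₁, θ₂ are the angles from the perpendicular to each end.
The perpendicular from the point meets the wire at its midpoint, so each end is L/2 = 0.03245 m away along the wire.
sinθ₁ = 0.03245/√(0.03245²+0.0478²) = 0.5617; sinθ₂ = 0.03245/√(0.03245²+0.0478²) = 0.5617.
B = (4π×10⁻⁷ × 0.684) / (4π × 0.0478) × (0.5617 + 0.5617) = 1.61×10⁻⁶ T.

B ≈ 1.61 μT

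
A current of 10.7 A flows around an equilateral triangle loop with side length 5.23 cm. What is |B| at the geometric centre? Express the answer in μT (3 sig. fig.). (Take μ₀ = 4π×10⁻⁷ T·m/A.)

Each side is a finite straight segment at perpendicular distance d = a/(2 tan(π/3)) = 0.0151 m from the centre, with end-angles ±π/3.
One side contributes B₁ = (μ₀I/4πd)·2 sin(π/3) = 1.23×10⁻⁴ T.
All 3 sides add in the same direction: B = 3 × 1.23×10⁻⁴ = 3.68×10⁻⁴ T.

B ≈ 368 μT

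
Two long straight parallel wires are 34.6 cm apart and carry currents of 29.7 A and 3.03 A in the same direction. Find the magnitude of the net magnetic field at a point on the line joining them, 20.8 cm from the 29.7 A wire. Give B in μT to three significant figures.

Each long wire gives B = μ₀I/(2πd). Distances are d₁ = 0.208 m and d₂ = 0.138 m.
B₁ = 2.86×10⁻⁵ T, B₂ = 4.39×10⁻⁶ T.
Between parallel currents the two contributions point in opposite directions, so they subtract. B = |B₁ − B₂| = |2.86×10⁻⁵ − 4.39×10⁻⁶| = 2.42×10⁻⁵ T.

B ≈ 24.2 μT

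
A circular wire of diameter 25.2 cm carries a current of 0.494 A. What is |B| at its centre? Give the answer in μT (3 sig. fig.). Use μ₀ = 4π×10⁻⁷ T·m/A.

B ≈ 2.46 μT

At the centre of a circular loop the Biot–Savart law gives B = μ₀I/(2R) (so R = 0.126 m).
B = (4π×10⁻⁷ × 0.494) / (2 × 0.126) = 2.46×10⁻⁶ T.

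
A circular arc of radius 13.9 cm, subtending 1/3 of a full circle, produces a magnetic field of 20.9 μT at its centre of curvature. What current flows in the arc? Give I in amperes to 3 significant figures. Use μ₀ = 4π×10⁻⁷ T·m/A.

I ≈ 13.9 A

For a circular arc, B = μ₀Iφ/(4πR) with φ in radians; here φ = 2.094 rad.
So I = 4πRB/(μ₀φ) = 4π × 0.139 × 2.09×10⁻⁵ / (4π×10⁻⁷ × 2.094) = 13.9 A.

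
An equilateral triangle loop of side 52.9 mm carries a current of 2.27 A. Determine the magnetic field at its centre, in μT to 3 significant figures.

Each side is a finite straight segment at perpendicular distance d = a/(2 tan(π/3)) = 0.01527 m from the centre, with end-angles ±π/3.
One side contributes B₁ = (μ₀I/4πd)·2 sin(π/3) = 2.57×10⁻⁵ T.
All 3 sides add in the same direction: B = 3 × 2.57×10⁻⁵ = 7.72×10⁻⁵ T.

B ≈ 77.2 μT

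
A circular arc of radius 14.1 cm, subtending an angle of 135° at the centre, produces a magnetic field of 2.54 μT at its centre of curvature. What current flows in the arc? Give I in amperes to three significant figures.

I ≈ 1.52 A

For a circular arc, B = μ₀Iφ/(4πR) with φ in radians; here φ = 2.356 rad.
So I = 4πRB/(μ₀φ) = 4π × 0.141 × 2.54×10⁻⁶ / (4π×10⁻⁷ × 2.356) = 1.52 A.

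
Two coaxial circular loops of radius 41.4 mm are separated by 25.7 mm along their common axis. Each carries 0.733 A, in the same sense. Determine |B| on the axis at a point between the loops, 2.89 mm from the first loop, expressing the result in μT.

B ≈ 18.5 μT

Each loop contributes B = μ₀IR²/[2(R²+z²)^(3/2)] on the axis, with z measured from that loop.
Loop 1 (z = 0.00289 m): B₁ = 1.10×10⁻⁵ T. Loop 2 (z = 0.02281 m): B₂ = 7.47×10⁻⁶ T.
The fields add: B = B₁ + B₂ = 1.85×10⁻⁵ T.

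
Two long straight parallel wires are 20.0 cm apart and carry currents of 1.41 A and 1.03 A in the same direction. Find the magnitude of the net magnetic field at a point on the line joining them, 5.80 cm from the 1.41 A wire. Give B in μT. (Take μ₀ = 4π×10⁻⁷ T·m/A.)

Each long wire gives B = μ₀I/(2πd). Distances are d₁ = 0.058 m and d₂ = 0.142 m.
B₁ = 4.86×10⁻⁶ T, B₂ = 1.45×10⁻⁶ T.
Between parallel currents the two contributions point in opposite directions, so they subtract. B = |B₁ − B₂| = |4.86×10⁻⁶ − 1.45×10⁻⁶| = 3.41×10⁻⁶ T.

B ≈ 3.41 μT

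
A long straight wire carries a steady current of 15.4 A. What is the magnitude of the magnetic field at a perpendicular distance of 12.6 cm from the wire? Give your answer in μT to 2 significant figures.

For an infinitely long straight wire, B = μ₀I/(2πd).
B = (4π×10⁻⁷ × 15.4) / (2π × 0.126) = 2.44×10⁻⁵ T.

B ≈ 24 μT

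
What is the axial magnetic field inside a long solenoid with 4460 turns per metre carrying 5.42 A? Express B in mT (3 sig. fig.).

Inside a long solenoid, B = μ₀nI with n = 4460 turns/m.
B = 4π×10⁻⁷ × 4460 × 5.42 = 3.04×10⁻² T.

B ≈ 30.4 mT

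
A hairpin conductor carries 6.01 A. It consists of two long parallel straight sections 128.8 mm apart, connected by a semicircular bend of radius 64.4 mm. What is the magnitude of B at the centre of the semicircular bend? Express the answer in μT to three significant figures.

The semicircular arc contributes B_arc = μ₀I·π/(4πR) = μ₀I/(4R) = 2.93×10⁻⁵ T.
Each semi-infinite lead is at perpendicular distance R = 0.0644 m from the centre, with the perpendicular foot at its near end, so it contributes μ₀I/(4πR); both point the same way, together 1.87×10⁻⁵ T.
Arc and leads all point the same direction: B = 2.93×10⁻⁵ + 1.87×10⁻⁵ = 4.80×10⁻⁵ T.

B ≈ 48.0 μT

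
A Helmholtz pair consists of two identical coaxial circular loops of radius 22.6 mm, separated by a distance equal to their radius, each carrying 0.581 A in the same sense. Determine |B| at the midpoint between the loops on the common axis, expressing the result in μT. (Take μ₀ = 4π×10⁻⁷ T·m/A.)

Each loop contributes B = μ₀IR²/[2(R²+z²)^(3/2)] on the axis, with z measured from that loop.
Loop 1 (z = 0.0113 m): B₁ = 1.16×10⁻⁵ T. Loop 2 (z = 0.0113 m): B₂ = 1.16×10⁻⁵ T.
The fields add: B = B₁ + B₂ = 2.31×10⁻⁵ T.

B ≈ 23.1 μT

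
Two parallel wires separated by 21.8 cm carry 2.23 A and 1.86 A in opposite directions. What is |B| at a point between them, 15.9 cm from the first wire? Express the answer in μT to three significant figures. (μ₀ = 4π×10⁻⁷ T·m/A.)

B ≈ 9.11 μT

Each long wire gives B = μ₀I/(2πd). Distances are d₁ = 0.159 m and d₂ = 0.059 m.
B₁ = 2.81×10⁻⁶ T, B₂ = 6.31×10⁻⁶ T.
Between antiparallel currents both contributions point the same way, so they add. B = B₁ + B₂ = 2.81×10⁻⁶ + 6.31×10⁻⁶ = 9.11×10⁻⁶ T.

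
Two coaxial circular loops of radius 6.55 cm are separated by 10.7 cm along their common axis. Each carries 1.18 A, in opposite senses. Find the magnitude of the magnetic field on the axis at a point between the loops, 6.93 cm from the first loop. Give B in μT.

B ≈ 3.70 μT

Each loop contributes B = μ₀IR²/[2(R²+z²)^(3/2)] on the axis, with z measured from that loop.
Loop 1 (z = 0.0693 m): B₁ = 3.67×10⁻⁶ T. Loop 2 (z = 0.0377 m): B₂ = 7.37×10⁻⁶ T.
The fields oppose: B = |B₁ − B₂| = 3.70×10⁻⁶ T.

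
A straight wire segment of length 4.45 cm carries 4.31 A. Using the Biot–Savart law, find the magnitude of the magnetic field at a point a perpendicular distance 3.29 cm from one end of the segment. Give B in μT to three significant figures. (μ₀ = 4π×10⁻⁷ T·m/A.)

B ≈ 10.5 μT

For a finite straight segment, B = (μ₀I/4πd)(sinθ₁ + sinθ₂), where θ₁, θ₂ are the angles from the perpendicular to each end.
The perpendicular foot is at one end, so the two end-offsets along the wire are 0 and L = 0.0445 m.
sinθ₁ = 0/√(0²+0.0329²) = 0.0000; sinθ₂ = 0.0445/√(0.0445²+0.0329²) = 0.8041.
B = (4π×10⁻⁷ × 4.31) / (4π × 0.0329) × (0.0000 + 0.8041) = 1.05×10⁻⁵ T.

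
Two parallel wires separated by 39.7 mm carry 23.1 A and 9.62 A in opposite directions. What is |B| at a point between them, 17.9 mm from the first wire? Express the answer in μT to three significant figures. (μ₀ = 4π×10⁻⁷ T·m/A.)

B ≈ 346 μT

Each long wire gives B = μ₀I/(2πd). Distances are d₁ = 0.0179 m and d₂ = 0.0218 m.
B₁ = 2.58×10⁻⁴ T, B₂ = 8.83×10⁻⁵ T.
Between antiparallel currents both contributions point the same way, so they add. B = B₁ + B₂ = 2.58×10⁻⁴ + 8.83×10⁻⁵ = 3.46×10⁻⁴ T.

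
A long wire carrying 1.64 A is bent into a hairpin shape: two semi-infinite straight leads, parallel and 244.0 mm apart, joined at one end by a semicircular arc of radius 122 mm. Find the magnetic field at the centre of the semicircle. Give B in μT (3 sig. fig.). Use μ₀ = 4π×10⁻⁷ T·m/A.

B ≈ 6.91 μT

The semicircular arc contributes B_arc = μ₀I·π/(4πR) = μ₀I/(4R) = 4.22×10⁻⁶ T.
Each semi-infinite lead is at perpendicular distance R = 0.122 m from the centre, with the perpendicular foot at its near end, so it contributes μ₀I/(4πR); both point the same way, together 2.69×10⁻⁶ T.
Arc and leads all point the same direction: B = 4.22×10⁻⁶ + 2.69×10⁻⁶ = 6.91×10⁻⁶ T.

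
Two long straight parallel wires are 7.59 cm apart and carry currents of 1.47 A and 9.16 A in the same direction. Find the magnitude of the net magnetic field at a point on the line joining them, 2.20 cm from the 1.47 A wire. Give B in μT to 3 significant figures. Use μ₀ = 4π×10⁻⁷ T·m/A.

Each long wire gives B = μ₀I/(2πd). Distances are d₁ = 0.022 m and d₂ = 0.0539 m.
B₁ = 1.34×10⁻⁵ T, B₂ = 3.40×10⁻⁵ T.
Between parallel currents the two contributions point in opposite directions, so they subtract. B = |B₁ − B₂| = |1.34×10⁻⁵ − 3.40×10⁻⁵| = 2.06×10⁻⁵ T.

B ≈ 20.6 μT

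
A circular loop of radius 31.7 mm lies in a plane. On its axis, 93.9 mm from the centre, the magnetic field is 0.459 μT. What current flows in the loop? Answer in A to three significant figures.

I ≈ 0.708 A

On the axis of a loop, B = μ₀IR²/[2(R²+z²)^(3/2)], so I = 2B(R²+z²)^(3/2)/(μ₀R²).
R² + z² = 0.001005 + 0.008817 = 0.009822 m²; raised to 3/2 gives 9.73×10⁻⁴ m³.
I = 2 × 4.59×10⁻⁷ × 9.73×10⁻⁴ / (1.26×10⁻⁶ × 0.001005) = 0.708 A.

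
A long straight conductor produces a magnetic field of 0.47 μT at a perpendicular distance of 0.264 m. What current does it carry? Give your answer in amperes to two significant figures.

For a long straight wire B = μ₀I/(2πd), so I = 2πdB/μ₀.
I = 2π × 0.264 × 4.70×10⁻⁷ / (4π×10⁻⁷) = 0.620 A.

I ≈ 0.62 A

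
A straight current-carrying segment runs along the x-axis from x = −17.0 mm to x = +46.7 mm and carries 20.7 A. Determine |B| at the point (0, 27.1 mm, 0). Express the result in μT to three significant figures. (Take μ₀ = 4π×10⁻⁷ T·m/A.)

For a finite straight segment, B = (μ₀I/4πd)(sinθ₁ + sinθ₂), where θ₁, θ₂ are the angles from the perpendicular to each end.
The perpendicular distance is d = 0.0271 m; the end-offsets along the wire are a = 0.017 m and b = 0.0467 m.
sinθ₁ = 0.017/√(0.017²+0.0271²) = 0.5314; sinθ₂ = 0.0467/√(0.0467²+0.0271²) = 0.8649.
B = (4π×10⁻⁷ × 20.7) / (4π × 0.0271) × (0.5314 + 0.8649) = 1.07×10⁻⁴ T.

B ≈ 107 μT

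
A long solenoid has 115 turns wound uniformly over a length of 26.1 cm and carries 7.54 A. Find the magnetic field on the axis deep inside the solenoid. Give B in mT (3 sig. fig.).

Inside a long solenoid, B = μ₀nI with n = 440.6 turns/m.
B = 4π×10⁻⁷ × 440.6 × 7.54 = 4.17×10⁻³ T.

B ≈ 4.17 mT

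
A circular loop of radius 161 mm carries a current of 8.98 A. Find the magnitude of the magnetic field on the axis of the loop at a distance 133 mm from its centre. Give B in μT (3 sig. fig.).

B ≈ 16.1 μT

On the axis of a circular loop, B = μ₀IR² / [2(R²+z²)^(3/2)].
R² + z² = (0.161)² + (0.133)² = 0.04361 m², and (R²+z²)^(3/2) = 9.11×10⁻³ m³.
B = (4π×10⁻⁷ × 8.98 × 0.02592) / (2 × 9.11×10⁻³) = 1.61×10⁻⁵ T.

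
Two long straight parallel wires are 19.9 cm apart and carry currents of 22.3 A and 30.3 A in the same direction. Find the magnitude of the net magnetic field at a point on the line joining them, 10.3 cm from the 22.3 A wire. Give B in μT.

B ≈ 19.8 μT

Each long wire gives B = μ₀I/(2πd). Distances are d₁ = 0.103 m and d₂ = 0.096 m.
B₁ = 4.33×10⁻⁵ T, B₂ = 6.31×10⁻⁵ T.
Between parallel currents the two contributions point in opposite directions, so they subtract. B = |B₁ − B₂| = |4.33×10⁻⁵ − 6.31×10⁻⁵| = 1.98×10⁻⁵ T.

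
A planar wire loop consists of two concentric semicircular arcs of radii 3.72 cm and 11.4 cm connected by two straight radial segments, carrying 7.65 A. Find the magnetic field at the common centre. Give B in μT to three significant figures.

B ≈ 43.5 μT

The radial connectors point toward the centre, so dl × r̂ = 0 and they contribute nothing.
Each semicircle gives μ₀I/(4R): inner arc 6.46×10⁻⁵ T, outer arc 2.11×10⁻⁵ T.
The two arcs carry current in opposite angular senses, so their fields oppose: B = |6.46×10⁻⁵ − 2.11×10⁻⁵| = 4.35×10⁻⁵ T.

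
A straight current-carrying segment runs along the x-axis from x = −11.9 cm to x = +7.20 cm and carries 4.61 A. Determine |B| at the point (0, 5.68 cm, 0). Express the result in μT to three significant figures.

For a finite straight segment, B = (μ₀I/4πd)(sinθ₁ + sinθ₂), where θ₁, θ₂ are the angles from the perpendicular to each end.
The perpendicular distance is d = 0.0568 m; the end-offsets along the wire are a = 0.119 m and b = 0.072 m.
sinθ₁ = 0.119/√(0.119²+0.0568²) = 0.9025; sinθ₂ = 0.072/√(0.072²+0.0568²) = 0.7851.
B = (4π×10⁻⁷ × 4.61) / (4π × 0.0568) × (0.9025 + 0.7851) = 1.37×10⁻⁵ T.

B ≈ 13.7 μT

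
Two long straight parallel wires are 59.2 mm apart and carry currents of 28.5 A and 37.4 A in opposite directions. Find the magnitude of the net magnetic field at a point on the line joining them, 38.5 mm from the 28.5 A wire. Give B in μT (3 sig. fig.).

B ≈ 509 μT

Each long wire gives B = μ₀I/(2πd). Distances are d₁ = 0.0385 m and d₂ = 0.0207 m.
B₁ = 1.48×10⁻⁴ T, B₂ = 3.61×10⁻⁴ T.
Between antiparallel currents both contributions point the same way, so they add. B = B₁ + B₂ = 1.48×10⁻⁴ + 3.61×10⁻⁴ = 5.09×10⁻⁴ T.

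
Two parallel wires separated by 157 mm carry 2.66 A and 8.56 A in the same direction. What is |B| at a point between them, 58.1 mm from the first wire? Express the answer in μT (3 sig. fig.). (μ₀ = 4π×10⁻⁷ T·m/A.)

B ≈ 8.15 μT

Each long wire gives B = μ₀I/(2πd). Distances are d₁ = 0.0581 m and d₂ = 0.0989 m.
B₁ = 9.16×10⁻⁶ T, B₂ = 1.73×10⁻⁵ T.
Between parallel currents the two contributions point in opposite directions, so they subtract. B = |B₁ − B₂| = |9.16×10⁻⁶ − 1.73×10⁻⁵| = 8.15×10⁻⁶ T.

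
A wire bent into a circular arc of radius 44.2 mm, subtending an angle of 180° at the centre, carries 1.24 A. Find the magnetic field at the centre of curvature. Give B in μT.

B ≈ 8.81 μT

The Biot–Savart field of a circular arc at its centre is B = μ₀Iφ/(4πR), with φ = 3.142 rad.
B = (4π×10⁻⁷ × 1.24 × 3.142) / (4π × 0.0442) = 8.81×10⁻⁶ T.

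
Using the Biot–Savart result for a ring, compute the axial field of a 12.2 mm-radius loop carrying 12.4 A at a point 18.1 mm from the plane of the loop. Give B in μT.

B ≈ 112 μT

On the axis of a circular loop, B = μ₀IR² / [2(R²+z²)^(3/2)].
R² + z² = (0.0122)² + (0.0181)² = 0.0004765 m², and (R²+z²)^(3/2) = 1.04×10⁻⁵ m³.
B = (4π×10⁻⁷ × 12.4 × 0.0001488) / (2 × 1.04×10⁻⁵) = 1.12×10⁻⁴ T.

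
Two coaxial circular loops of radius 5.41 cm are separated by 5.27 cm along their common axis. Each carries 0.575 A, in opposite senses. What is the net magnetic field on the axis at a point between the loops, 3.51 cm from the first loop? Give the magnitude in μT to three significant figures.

B ≈ 1.80 μT

Each loop contributes B = μ₀IR²/[2(R²+z²)^(3/2)] on the axis, with z measured from that loop.
Loop 1 (z = 0.0351 m): B₁ = 3.94×10⁻⁶ T. Loop 2 (z = 0.0176 m): B₂ = 5.74×10⁻⁶ T.
The fields oppose: B = |B₁ − B₂| = 1.80×10⁻⁶ T.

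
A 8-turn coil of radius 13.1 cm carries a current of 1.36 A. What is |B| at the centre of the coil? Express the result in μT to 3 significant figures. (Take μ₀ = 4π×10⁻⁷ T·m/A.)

B ≈ 52.2 μT

For an N-turn flat coil, B = Nμ₀I/(2R) with R = 0.131 m.
B = 8 × 6.52×10⁻⁶ T = 5.22×10⁻⁵ T.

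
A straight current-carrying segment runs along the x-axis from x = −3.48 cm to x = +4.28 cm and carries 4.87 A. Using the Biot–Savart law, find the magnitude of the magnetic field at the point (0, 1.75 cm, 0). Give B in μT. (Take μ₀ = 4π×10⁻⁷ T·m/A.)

B ≈ 50.6 μT

For a finite straight segment, B = (μ₀I/4πd)(sinθ₁ + sinθ₂), where θ₁, θ₂ are the angles from the perpendicular to each end.
The perpendicular distance is d = 0.0175 m; the end-offsets along the wire are a = 0.0348 m and b = 0.0428 m.
sinθ₁ = 0.0348/√(0.0348²+0.0175²) = 0.8934; sinθ₂ = 0.0428/√(0.0428²+0.0175²) = 0.9256.
B = (4π×10⁻⁷ × 4.87) / (4π × 0.0175) × (0.8934 + 0.9256) = 5.06×10⁻⁵ T.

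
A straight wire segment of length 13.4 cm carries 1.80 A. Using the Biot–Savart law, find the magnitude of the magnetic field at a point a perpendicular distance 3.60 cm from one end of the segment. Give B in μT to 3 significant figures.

B ≈ 4.83 μT

For a finite straight segment, B = (μ₀I/4πd)(sinθ₁ + sinθ₂), where θ₁, θ₂ are the angles from the perpendicular to each end.
The perpendicular foot is at one end, so the two end-offsets along the wire are 0 and L = 0.134 m.
sinθ₁ = 0/√(0²+0.036²) = 0.0000; sinθ₂ = 0.134/√(0.134²+0.036²) = 0.9658.
B = (4π×10⁻⁷ × 1.80) / (4π × 0.036) × (0.0000 + 0.9658) = 4.83×10⁻⁶ T.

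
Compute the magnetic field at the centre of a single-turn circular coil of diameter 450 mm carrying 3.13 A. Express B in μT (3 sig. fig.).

B ≈ 8.74 μT

At the centre of a circular loop the Biot–Savart law gives B = μ₀I/(2R) (so R = 0.225 m).
B = (4π×10⁻⁷ × 3.13) / (2 × 0.225) = 8.74×10⁻⁶ T.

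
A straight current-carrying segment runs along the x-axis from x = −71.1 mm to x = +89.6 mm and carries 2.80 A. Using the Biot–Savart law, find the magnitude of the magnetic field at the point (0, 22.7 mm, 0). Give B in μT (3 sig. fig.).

B ≈ 23.7 μT

For a finite straight segment, B = (μ₀I/4πd)(sinθ₁ + sinθ₂), where θ₁, θ₂ are the angles from the perpendicular to each end.
The perpendicular distance is d = 0.0227 m; the end-offsets along the wire are a = 0.0711 m and b = 0.0896 m.
sinθ₁ = 0.0711/√(0.0711²+0.0227²) = 0.9526; sinθ₂ = 0.0896/√(0.0896²+0.0227²) = 0.9694.
B = (4π×10⁻⁷ × 2.80) / (4π × 0.0227) × (0.9526 + 0.9694) = 2.37×10⁻⁵ T.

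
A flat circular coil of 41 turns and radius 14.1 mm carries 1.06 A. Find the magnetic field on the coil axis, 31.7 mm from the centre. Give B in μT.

B ≈ 130 μT

For an N-turn flat coil, B = Nμ₀IR²/[2(R²+z²)^(3/2)] with R = 0.0141 m, z = 0.0317 m.
B = 41 × 3.17×10⁻⁶ T = 1.30×10⁻⁴ T.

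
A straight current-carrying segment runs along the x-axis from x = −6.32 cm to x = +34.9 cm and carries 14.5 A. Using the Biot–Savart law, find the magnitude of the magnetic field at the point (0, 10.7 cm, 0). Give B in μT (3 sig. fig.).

B ≈ 19.8 μT

For a finite straight segment, B = (μ₀I/4πd)(sinθ₁ + sinθ₂), where θ₁, θ₂ are the angles from the perpendicular to each end.
The perpendicular distance is d = 0.107 m; the end-offsets along the wire are a = 0.0632 m and b = 0.349 m.
sinθ₁ = 0.0632/√(0.0632²+0.107²) = 0.5086; sinθ₂ = 0.349/√(0.349²+0.107²) = 0.9561.
B = (4π×10⁻⁷ × 14.5) / (4π × 0.107) × (0.5086 + 0.9561) = 1.98×10⁻⁵ T.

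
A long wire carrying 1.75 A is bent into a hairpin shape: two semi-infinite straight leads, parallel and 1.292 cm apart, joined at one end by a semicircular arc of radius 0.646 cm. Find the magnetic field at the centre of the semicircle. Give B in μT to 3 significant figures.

The semicircular arc contributes B_arc = μ₀I·π/(4πR) = μ₀I/(4R) = 8.51×10⁻⁵ T.
Each semi-infinite lead is at perpendicular distance R = 0.00646 m from the centre, with the perpendicular foot at its near end, so it contributes μ₀I/(4πR); both point the same way, together 5.42×10⁻⁵ T.
Arc and leads all point the same direction: B = 8.51×10⁻⁵ + 5.42×10⁻⁵ = 1.39×10⁻⁴ T.

B ≈ 139 μT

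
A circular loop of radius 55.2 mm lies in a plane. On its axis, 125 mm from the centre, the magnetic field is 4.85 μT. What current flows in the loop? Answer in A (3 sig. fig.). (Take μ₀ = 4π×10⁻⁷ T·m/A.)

On the axis of a loop, B = μ₀IR²/[2(R²+z²)^(3/2)], so I = 2B(R²+z²)^(3/2)/(μ₀R²).
R² + z² = 0.003047 + 0.01562 = 0.01867 m²; raised to 3/2 gives 2.55×10⁻³ m³.
I = 2 × 4.85×10⁻⁶ × 2.55×10⁻³ / (1.26×10⁻⁶ × 0.003047) = 6.46 A.

I ≈ 6.46 A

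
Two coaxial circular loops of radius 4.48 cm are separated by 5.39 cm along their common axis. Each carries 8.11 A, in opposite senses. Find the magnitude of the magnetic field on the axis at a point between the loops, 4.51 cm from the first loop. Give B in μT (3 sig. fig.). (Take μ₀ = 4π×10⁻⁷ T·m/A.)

Each loop contributes B = μ₀IR²/[2(R²+z²)^(3/2)] on the axis, with z measured from that loop.
Loop 1 (z = 0.0451 m): B₁ = 3.98×10⁻⁵ T. Loop 2 (z = 0.0088 m): B₂ = 1.07×10⁻⁴ T.
The fields oppose: B = |B₁ − B₂| = 6.77×10⁻⁵ T.

B ≈ 67.7 μT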